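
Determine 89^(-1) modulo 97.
Since 97 is prime, by Fermat 89^(-1) ≡ 89^{95} ≡ 12 (mod 97). Verify: 89 × 12 = 1068 ≡ 1 (mod 97)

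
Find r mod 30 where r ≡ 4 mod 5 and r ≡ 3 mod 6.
M = 5 × 6 = 30. M₁ = 6, y₁ ≡ 1 mod 5. M₂ = 5, y₂ ≡ 5 mod 6. r = 4×6×1 + 3×5×5 ≡ 9 mod 30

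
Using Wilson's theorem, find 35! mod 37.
(36)! = (35)! × (36) ≡ -1 (mod 37). So (35)! ≡ -1 × (36)^(-1) ≡ (-1)×(-1) = 1 (mod 37)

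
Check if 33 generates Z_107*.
33^{53} ≡ 1 mod 107 and 53 < 106, so ord_107(33) = 53 ≠ 106 and 33 is not a primitive root.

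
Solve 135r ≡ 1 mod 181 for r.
Since 181 is prime, by Fermat 135^(-1) ≡ 135^{179} ≡ 59 mod 181. Verify: 135 × 59 = 7965 ≡ 1 mod 181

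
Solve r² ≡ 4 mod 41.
The square roots of 4 mod 41 are 2 and 39. Verify: 2² = 4 ≡ 4 mod 41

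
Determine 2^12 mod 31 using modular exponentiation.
By repeated squaring (mod 31): 2^{1}≡2, 2^{2}≡4, 2^{4}≡16, 2^{8}≡8. Then 2^{12} = 2^{8+4} ≡ 8 × 16 ≡ 4 (mod 31)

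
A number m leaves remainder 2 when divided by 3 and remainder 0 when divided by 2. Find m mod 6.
M = 3 × 2 = 6. M₁ = 2, y₁ ≡ 2 mod 3. M₂ = 3, y₂ ≡ 1 mod 2. m = 2×2×2 + 0×3×1 ≡ 2 mod 6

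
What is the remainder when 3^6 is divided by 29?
By repeated squaring (mod 29): 3^{1}≡3, 3^{2}≡9, 3^{4}≡23. Then 3^{6} = 3^{4+2} ≡ 23 × 9 ≡ 4 (mod 29)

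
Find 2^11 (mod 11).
Using Fermat: 2^{10} ≡ 1 (mod 11). 11 ≡ 1 (mod 10). So 2^{11} ≡ 2^{1} ≡ 2 (mod 11)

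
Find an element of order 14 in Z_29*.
4 has order 14 mod 29 since 4^{14} ≡ 1 mod 29 and no smaller power works.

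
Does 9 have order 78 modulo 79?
9^{39} ≡ 1 (mod 79) and 39 < 78, so ord_79(9) = 39 ≠ 78 and 9 is not a primitive root.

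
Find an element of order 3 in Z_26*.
3 has order 3 mod 26 since 3^{3} ≡ 1 mod 26 and no smaller power works.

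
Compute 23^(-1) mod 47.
Since 47 is prime, by Fermat 23^(-1) ≡ 23^{45} ≡ 45 mod 47. Verify: 23 × 45 = 1035 ≡ 1 mod 47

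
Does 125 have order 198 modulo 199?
125^{11} ≡ 1 mod 199 and 11 < 198, so ord_199(125) = 11 ≠ 198 and 125 is not a primitive root.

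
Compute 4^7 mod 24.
By repeated squaring (mod 24): 4^{1}≡4, 4^{2}≡16, 4^{4}≡16. Then 4^{7} = 4^{4+2+1} ≡ 16 × 16 × 4 ≡ 16 (mod 24)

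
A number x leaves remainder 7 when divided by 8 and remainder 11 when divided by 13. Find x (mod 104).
M = 8 × 13 = 104. M₁ = 13, y₁ ≡ 5 (mod 8). M₂ = 8, y₂ ≡ 5 (mod 13). x = 7×13×5 + 11×8×5 ≡ 63 (mod 104)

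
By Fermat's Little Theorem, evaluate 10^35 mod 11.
By Fermat: 10^{10} ≡ 1 mod 11. 35 = 3×10 + 5. So 10^{35} ≡ 10^{5} ≡ 10 mod 11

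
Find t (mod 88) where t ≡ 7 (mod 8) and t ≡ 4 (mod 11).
M = 8 × 11 = 88. M₁ = 11, y₁ ≡ 3 (mod 8). M₂ = 8, y₂ ≡ 7 (mod 11). t = 7×11×3 + 4×8×7 ≡ 15 (mod 88)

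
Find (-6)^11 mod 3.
By repeated squaring mod 3: (-6)^{1}≡0, (-6)^{2}≡0, (-6)^{4}≡0, (-6)^{8}≡0. Then (-6)^{11} = (-6)^{8+2+1} ≡ 0 × 0 × 0 ≡ 0 mod 3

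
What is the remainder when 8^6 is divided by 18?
By repeated squaring mod 18: 8^{1}≡8, 8^{2}≡10, 8^{4}≡10. Then 8^{6} = 8^{4+2} ≡ 10 × 10 ≡ 10 mod 18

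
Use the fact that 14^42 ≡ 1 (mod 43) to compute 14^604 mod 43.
By Fermat: 14^{42} ≡ 1 (mod 43). 604 ≡ 16 (mod 42). So 14^{604} ≡ 14^{16} ≡ 15 (mod 43)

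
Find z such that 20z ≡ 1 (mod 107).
Since 107 is prime, by Fermat 20^(-1) ≡ 20^{105} ≡ 91 (mod 107). Verify: 20 × 91 = 1820 ≡ 1 (mod 107)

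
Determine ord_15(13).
Powers of 13 mod 15: 13^1≡13, 13^2≡4, 13^3≡7, 13^4≡1. Order = 4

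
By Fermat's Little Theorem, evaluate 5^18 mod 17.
By Fermat: 5^{16} ≡ 1 mod 17. So 5^{18} = 5^{16} · 5^{2} ≡ 5^{2} ≡ 8 mod 17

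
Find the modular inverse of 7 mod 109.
Since 109 is prime, by Fermat 7^(-1) ≡ 7^{107} ≡ 78 mod 109. Verify: 7 × 78 = 546 ≡ 1 mod 109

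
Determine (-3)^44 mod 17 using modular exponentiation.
Using Fermat: (-3)^{16} ≡ 1 (mod 17). 44 ≡ 12 (mod 16). So (-3)^{44} ≡ (-3)^{12} ≡ 4 (mod 17)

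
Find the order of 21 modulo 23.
Powers of 21 mod 23: 21^1≡21, 21^2≡4, 21^3≡15, 21^4≡16, 21^5≡14, 21^6≡18, 21^7≡10, 21^8≡3, 21^9≡17, 21^10≡12, 21^11≡22, 21^12≡2, 21^13≡19, 21^14≡8, 21^15≡7, 21^16≡9, 21^17≡5, 21^18≡13, 21^19≡20, 21^20≡6, 21^21≡11, 21^22≡1. ord_23(21) = 22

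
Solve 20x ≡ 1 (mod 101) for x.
Since 101 is prime, by Fermat 20^(-1) ≡ 20^{99} ≡ 96 (mod 101). Verify: 20 × 96 = 1920 ≡ 1 (mod 101)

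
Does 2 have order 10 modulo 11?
ord_11(2) divides 10. For each prime q|10: 2^{5}≡10, 2^{2}≡4, none ≡ 1. So 2 has order 10 and is a primitive root mod 11.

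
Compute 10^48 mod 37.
Using Fermat: 10^{36} ≡ 1 (mod 37). 48 ≡ 12 (mod 36). So 10^{48} ≡ 10^{12} ≡ 1 (mod 37)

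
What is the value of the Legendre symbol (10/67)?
(10/67) = 10^{33} mod 67 = 1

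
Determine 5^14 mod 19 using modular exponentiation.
By repeated squaring (mod 19): 5^{1}≡5, 5^{2}≡6, 5^{4}≡17, 5^{8}≡4. Then 5^{14} = 5^{8+4+2} ≡ 4 × 17 × 6 ≡ 9 (mod 19)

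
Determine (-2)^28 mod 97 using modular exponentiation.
By repeated squaring mod 97: (-2)^{1}≡95, (-2)^{2}≡4, (-2)^{4}≡16, (-2)^{8}≡62, (-2)^{16}≡61. Then (-2)^{28} = (-2)^{16+8+4} ≡ 61 × 62 × 16 ≡ 81 mod 97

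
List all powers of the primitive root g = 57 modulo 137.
57^1, 57^2, ..., 57^{136} mod 137: [57, 98, 106, 14, 113, 2, 114, 59, 75, 28, 89, 4, 91, 118, 13, 56, 41, 8, 45, 99, 26, 112, 82, 16, 90, 61, 52, 87, 27, 32, 43, 122, 104, 37, 54, 64, 86, 107, 71, 74, 108, 128, 35, 77, 5, 11, 79, 119, 70, 17, 10, 22, 21, 101, 3, 34, 20, 44, 42, 65, 6, 68, 40, 88, 84, 130, 12, 136, 80, 39, 31, 123, 24, 135, 23, 78, 62, 109, 48, 133, 46, 19, 124, 81, 96, 129, 92, 38, 111, 25, 55, 121, 47, 76, 85, 50, 110, 105, 94, 15, 33, 100, 83, 73, 51, 30, 66, 63, 29, 9, 102, 60, 132, 126, 58, 18, 67, 120, 127, 115, 116, 36, 134, 103, 117, 93, 95, 72, 131, 69, 97, 49, 53, 7, 125, 1]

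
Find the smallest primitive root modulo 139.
g = 2. Powers: [2, 4, 8, 16, 32, 64, 128, 117, 95, ...] generates all 138 non-zero residues.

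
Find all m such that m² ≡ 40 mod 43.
The square roots of 40 mod 43 are 13 and 30. Verify: 13² = 169 ≡ 40 mod 43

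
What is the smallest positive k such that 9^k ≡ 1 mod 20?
Powers of 9 mod 20: 9^1≡9, 9^2≡1. Order = 2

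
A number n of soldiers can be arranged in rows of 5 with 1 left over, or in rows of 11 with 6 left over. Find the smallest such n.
M = 5 × 11 = 55. M₁ = 11, y₁ ≡ 1 (mod 5). M₂ = 5, y₂ ≡ 9 (mod 11). n = 1×11×1 + 6×5×9 ≡ 6 (mod 55)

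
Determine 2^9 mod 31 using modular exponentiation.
By repeated squaring (mod 31): 2^{1}≡2, 2^{2}≡4, 2^{4}≡16, 2^{8}≡8. Then 2^{9} = 2^{8+1} ≡ 8 × 2 ≡ 16 (mod 31)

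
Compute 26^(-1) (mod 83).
Since 83 is prime, by Fermat 26^(-1) ≡ 26^{81} ≡ 16 (mod 83). Verify: 26 × 16 = 416 ≡ 1 (mod 83)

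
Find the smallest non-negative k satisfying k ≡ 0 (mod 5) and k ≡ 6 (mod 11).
M = 5 × 11 = 55. M₁ = 11, y₁ ≡ 1 (mod 5). M₂ = 5, y₂ ≡ 9 (mod 11). k = 0×11×1 + 6×5×9 ≡ 50 (mod 55)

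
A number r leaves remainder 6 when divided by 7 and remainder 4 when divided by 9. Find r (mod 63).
M = 7 × 9 = 63. M₁ = 9, y₁ ≡ 4 (mod 7). M₂ = 7, y₂ ≡ 4 (mod 9). r = 6×9×4 + 4×7×4 ≡ 13 (mod 63)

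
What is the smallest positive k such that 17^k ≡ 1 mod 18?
Powers of 17 mod 18: 17^1≡17, 17^2≡1. So the order of 17 is 2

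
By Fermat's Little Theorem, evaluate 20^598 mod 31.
By Fermat: 20^{30} ≡ 1 (mod 31). 598 ≡ 28 (mod 30). So 20^{598} ≡ 20^{28} ≡ 10 (mod 31)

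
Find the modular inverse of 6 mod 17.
Since 17 is prime, by Fermat 6^(-1) ≡ 6^{15} ≡ 3 mod 17. Verify: 6 × 3 = 18 ≡ 1 mod 17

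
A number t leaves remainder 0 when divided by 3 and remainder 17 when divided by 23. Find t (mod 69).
M = 3 × 23 = 69. M₁ = 23, y₁ ≡ 2 (mod 3). M₂ = 3, y₂ ≡ 8 (mod 23). t = 0×23×2 + 17×3×8 ≡ 63 (mod 69)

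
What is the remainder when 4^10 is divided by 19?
By repeated squaring mod 19: 4^{1}≡4, 4^{2}≡16, 4^{4}≡9, 4^{8}≡5. Then 4^{10} = 4^{8+2} ≡ 5 × 16 ≡ 4 mod 19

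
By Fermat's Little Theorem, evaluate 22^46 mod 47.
By Fermat's Little Theorem, 22^{46} ≡ 1 mod 47 since 47 is prime and gcd(22, 47) = 1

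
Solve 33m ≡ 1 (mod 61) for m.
Since 61 is prime, by Fermat 33^(-1) ≡ 33^{59} ≡ 37 (mod 61). Verify: 33 × 37 = 1221 ≡ 1 (mod 61)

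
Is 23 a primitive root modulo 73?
23^{36} ≡ 1 (mod 73) and 36 < 72, so ord_73(23) = 36 ≠ 72 and 23 is not a primitive root.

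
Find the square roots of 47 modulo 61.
The square roots of 47 mod 61 are 13 and 48. Verify: 13² = 169 ≡ 47 (mod 61)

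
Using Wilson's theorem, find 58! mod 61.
(60)! = (58)! × (59) × (60) ≡ -1 mod 61. So (58)! ≡ -1 × [(60)(59)]^(-1) ≡ 30 mod 61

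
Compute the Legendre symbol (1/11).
(1/11) = 1^{5} mod 11 = 1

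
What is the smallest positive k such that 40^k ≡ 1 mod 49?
Powers of 40 mod 49: 40^1≡40, 40^2≡32, 40^3≡6, 40^4≡44, 40^5≡45, 40^6≡36, 40^7≡19, 40^8≡25, 40^9≡20, 40^10≡16, 40^11≡3, 40^12≡22, 40^13≡47, 40^14≡18, 40^15≡34, 40^16≡37, 40^17≡10, 40^18≡8, 40^19≡26, 40^20≡11, 40^21≡48, 40^22≡9, 40^23≡17, 40^24≡43, 40^25≡5, 40^26≡4, 40^27≡13, 40^28≡30, 40^29≡24, 40^30≡29, 40^31≡33, 40^32≡46, 40^33≡27, 40^34≡2, 40^35≡31, 40^36≡15, 40^37≡12, 40^38≡39, 40^39≡41, 40^40≡23, 40^41≡38, 40^42≡1. ord_49(40) = 42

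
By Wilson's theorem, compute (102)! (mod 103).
By Wilson's theorem, (102)! ≡ -1 ≡ 102 (mod 103)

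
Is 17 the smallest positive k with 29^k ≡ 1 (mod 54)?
Powers of 29 mod 54: 29^1≡29, 29^2≡31, 29^3≡35, 29^4≡43, 29^5≡5, 29^6≡37, 29^7≡47, 29^8≡13, 29^9≡53, 29^10≡25, 29^11≡23, 29^12≡19, 29^13≡11, 29^14≡49, 29^15≡17, 29^16≡7, 29^17≡41, 29^18≡1. 29^17≡41≢1, so ord ≠ 17. No, the actual order is 18.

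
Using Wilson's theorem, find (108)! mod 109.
By Wilson's theorem, (108)! ≡ -1 ≡ 108 mod 109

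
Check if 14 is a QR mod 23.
By Euler's criterion: 14^{11} ≡ 22 mod 23. Since this equals -1 (≡ 22), 14 is not a QR.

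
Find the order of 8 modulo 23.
Powers of 8 mod 23: 8^1≡8, 8^2≡18, 8^3≡6, 8^4≡2, 8^5≡16, 8^6≡13, 8^7≡12, 8^8≡4, 8^9≡9, 8^10≡3, 8^11≡1. Order = 11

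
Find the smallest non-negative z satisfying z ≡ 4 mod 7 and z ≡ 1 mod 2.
M = 7 × 2 = 14. M₁ = 2, y₁ ≡ 4 mod 7. M₂ = 7, y₂ ≡ 1 mod 2. z = 4×2×4 + 1×7×1 ≡ 11 mod 14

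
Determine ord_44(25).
Powers of 25 mod 44: 25^1≡25, 25^2≡9, 25^3≡5, 25^4≡37, 25^5≡1. So the order of 25 is 5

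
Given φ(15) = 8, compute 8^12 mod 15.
By Euler: 8^{8} ≡ 1 (mod 15) since gcd(8, 15) = 1. 12 = 1×8 + 4. So 8^{12} ≡ 8^{4} ≡ 1 (mod 15)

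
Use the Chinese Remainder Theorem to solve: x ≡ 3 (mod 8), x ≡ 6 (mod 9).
M = 8 × 9 = 72. M₁ = 9, y₁ ≡ 1 (mod 8). M₂ = 8, y₂ ≡ 8 (mod 9). x = 3×9×1 + 6×8×8 ≡ 51 (mod 72)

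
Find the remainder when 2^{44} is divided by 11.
By Fermat: 2^{10} ≡ 1 mod 11. 44 = 4×10 + 4. So 2^{44} ≡ 2^{4} ≡ 5 mod 11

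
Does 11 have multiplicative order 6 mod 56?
Powers of 11 mod 56: 11^1≡11, 11^2≡9, 11^3≡43, 11^4≡25, 11^5≡51, 11^6≡1. First k with 11^k≡1 is k=6. Yes, ord_56(11) = 6.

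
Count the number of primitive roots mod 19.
A prime p has φ(p-1) primitive roots; here φ(18) = 6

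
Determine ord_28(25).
Powers of 25 mod 28: 25^1≡25, 25^2≡9, 25^3≡1. ord_28(25) = 3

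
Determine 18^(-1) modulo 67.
Since 67 is prime, by Fermat 18^(-1) ≡ 18^{65} ≡ 41 mod 67. Verify: 18 × 41 = 738 ≡ 1 mod 67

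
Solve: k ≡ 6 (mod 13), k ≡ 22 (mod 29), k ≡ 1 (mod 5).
M = 13 × 29 × 5 = 1885. M₁ = 145, y₁ ≡ 7 (mod 13). M₂ = 65, y₂ ≡ 25 (mod 29). M₃ = 377, y₃ ≡ 3 (mod 5). k = 6×145×7 + 22×65×25 + 1×377×3 ≡ 1501 (mod 1885)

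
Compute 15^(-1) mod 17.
Since 17 is prime, by Fermat 15^(-1) ≡ 15^{15} ≡ 8 mod 17. Verify: 15 × 8 = 120 ≡ 1 mod 17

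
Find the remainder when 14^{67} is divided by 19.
By Fermat: 14^{18} ≡ 1 (mod 19). 67 = 3×18 + 13. So 14^{67} ≡ 14^{13} ≡ 2 (mod 19)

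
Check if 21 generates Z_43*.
21^{7} ≡ 1 (mod 43) and 7 < 42, so ord_43(21) = 7 ≠ 42 and 21 is not a primitive root.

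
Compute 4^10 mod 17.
By repeated squaring (mod 17): 4^{1}≡4, 4^{2}≡16, 4^{4}≡1, 4^{8}≡1. Then 4^{10} = 4^{8+2} ≡ 1 × 16 ≡ 16 (mod 17)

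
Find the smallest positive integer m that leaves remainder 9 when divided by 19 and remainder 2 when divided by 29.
M = 19 × 29 = 551. M₁ = 29, y₁ ≡ 2 mod 19. M₂ = 19, y₂ ≡ 26 mod 29. m = 9×29×2 + 2×19×26 ≡ 408 mod 551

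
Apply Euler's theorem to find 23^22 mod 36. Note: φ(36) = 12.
By Euler: 23^{12} ≡ 1 mod 36 since gcd(23, 36) = 1. 22 = 1×12 + 10. So 23^{22} ≡ 23^{10} ≡ 13 mod 36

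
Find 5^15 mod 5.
By repeated squaring mod 5: 5^{1}≡0, 5^{2}≡0, 5^{4}≡0, 5^{8}≡0. Then 5^{15} = 5^{8+4+2+1} ≡ 0 × 0 × 0 × 0 ≡ 0 mod 5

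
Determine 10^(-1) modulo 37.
Since 37 is prime, by Fermat 10^(-1) ≡ 10^{35} ≡ 26 (mod 37). Verify: 10 × 26 = 260 ≡ 1 (mod 37)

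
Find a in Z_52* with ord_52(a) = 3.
9 has order 3 mod 52 since 9^{3} ≡ 1 mod 52 and no smaller power works.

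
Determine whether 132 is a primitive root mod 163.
132^{27} ≡ 1 (mod 163) and 27 < 162, so ord_163(132) = 27 ≠ 162 and 132 is not a primitive root.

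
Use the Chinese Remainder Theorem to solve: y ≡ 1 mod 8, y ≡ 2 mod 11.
M = 8 × 11 = 88. M₁ = 11, y₁ ≡ 3 mod 8. M₂ = 8, y₂ ≡ 7 mod 11. y = 1×11×3 + 2×8×7 ≡ 57 mod 88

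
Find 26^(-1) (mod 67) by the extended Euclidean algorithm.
Extended GCD: 26(-18) + 67(7) = 1. So 26^(-1) ≡ -18 ≡ 49 (mod 67). Verify: 26 × 49 = 1274 ≡ 1 (mod 67)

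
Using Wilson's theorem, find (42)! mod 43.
By Wilson's theorem, (42)! ≡ -1 ≡ 42 (mod 43)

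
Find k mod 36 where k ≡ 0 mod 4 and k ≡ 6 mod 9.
M = 4 × 9 = 36. M₁ = 9, y₁ ≡ 1 mod 4. M₂ = 4, y₂ ≡ 7 mod 9. k = 0×9×1 + 6×4×7 ≡ 24 mod 36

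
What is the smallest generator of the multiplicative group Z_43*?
g = 3. For each prime q|42: 3^{21}≡42, 3^{14}≡36, 3^{6}≡41, none ≡ 1, so ord_43(3) = 42 and 3 is a primitive root.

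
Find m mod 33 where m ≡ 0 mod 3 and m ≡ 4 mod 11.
M = 3 × 11 = 33. M₁ = 11, y₁ ≡ 2 mod 3. M₂ = 3, y₂ ≡ 4 mod 11. m = 0×11×2 + 4×3×4 ≡ 15 mod 33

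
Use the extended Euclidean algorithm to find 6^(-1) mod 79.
Extended GCD: 6(-13) + 79(1) = 1. So 6^(-1) ≡ -13 ≡ 66 mod 79. Verify: 6 × 66 = 396 ≡ 1 mod 79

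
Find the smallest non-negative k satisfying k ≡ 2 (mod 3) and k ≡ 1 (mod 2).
M = 3 × 2 = 6. M₁ = 2, y₁ ≡ 2 (mod 3). M₂ = 3, y₂ ≡ 1 (mod 2). k = 2×2×2 + 1×3×1 ≡ 5 (mod 6)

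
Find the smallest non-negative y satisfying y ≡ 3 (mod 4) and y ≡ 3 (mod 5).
M = 4 × 5 = 20. M₁ = 5, y₁ ≡ 1 (mod 4). M₂ = 4, y₂ ≡ 4 (mod 5). y = 3×5×1 + 3×4×4 ≡ 3 (mod 20)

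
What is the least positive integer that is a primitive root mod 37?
g = 2. For each prime q|36: 2^{18}≡36, 2^{12}≡26, none ≡ 1, so ord_37(2) = 36 and 2 is a primitive root.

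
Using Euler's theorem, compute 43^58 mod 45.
By Euler: 43^{24} ≡ 1 mod 45 since gcd(43, 45) = 1. 58 = 2×24 + 10. So 43^{58} ≡ 43^{10} ≡ 34 mod 45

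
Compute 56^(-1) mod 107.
Since 107 is prime, by Fermat 56^(-1) ≡ 56^{105} ≡ 86 mod 107. Verify: 56 × 86 = 4816 ≡ 1 mod 107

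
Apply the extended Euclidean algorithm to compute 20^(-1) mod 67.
Extended GCD: 20(-10) + 67(3) = 1. So 20^(-1) ≡ -10 ≡ 57 (mod 67). Verify: 20 × 57 = 1140 ≡ 1 (mod 67)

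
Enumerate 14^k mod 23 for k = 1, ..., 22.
14^1, 14^2, ..., 14^{22} mod 23: [14, 12, 7, 6, 15, 3, 19, 13, 21, 18, 22, 9, 11, 16, 17, 8, 20, 4, 10, 2, 5, 1]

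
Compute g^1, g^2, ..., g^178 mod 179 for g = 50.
50^1, 50^2, ..., 50^{178} mod 179: [50, 173, 58, 36, 10, 142, 119, 43, 2, 100, 167, 116, 72, 20, 105, 59, 86, 4, 21, 155, 53, 144, 40, 31, 118, 172, 8, 42, 131, 106, 109, 80, 62, 57, 165, 16, 84, 83, 33, 39, 160, 124, 114, 151, 32, 168, 166, 66, 78, 141, 69, 49, 123, 64, 157, 153, 132, 156, 103, 138, 98, 67, 128, 135, 127, 85, 133, 27, 97, 17, 134, 77, 91, 75, 170, 87, 54, 15, 34, 89, 154, 3, 150, 161, 174, 108, 30, 68, 178, 129, 6, 121, 143, 169, 37, 60, 136, 177, 79, 12, 63, 107, 159, 74, 120, 93, 175, 158, 24, 126, 35, 139, 148, 61, 7, 171, 137, 48, 73, 70, 99, 117, 122, 14, 163, 95, 96, 146, 140, 19, 55, 65, 28, 147, 11, 13, 113, 101, 38, 110, 130, 56, 115, 22, 26, 47, 23, 76, 41, 81, 112, 51, 44, 52, 94, 46, 152, 82, 162, 45, 102, 88, 104, 9, 92, 125, 164, 145, 90, 25, 176, 29, 18, 5, 71, 149, 111, 1]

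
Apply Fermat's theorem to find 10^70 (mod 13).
By Fermat: 10^{12} ≡ 1 (mod 13). 70 = 5×12 + 10. So 10^{70} ≡ 10^{10} ≡ 3 (mod 13)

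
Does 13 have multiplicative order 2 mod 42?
Powers of 13 mod 42: 13^1≡13, 13^2≡1. First k with 13^k≡1 is k=2. Yes, ord_42(13) = 2.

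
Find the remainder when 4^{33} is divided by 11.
By Fermat: 4^{10} ≡ 1 (mod 11). 33 = 3×10 + 3. So 4^{33} ≡ 4^{3} ≡ 9 (mod 11)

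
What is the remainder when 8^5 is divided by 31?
By repeated squaring mod 31: 8^{1}≡8, 8^{2}≡2, 8^{4}≡4. Then 8^{5} = 8^{4+1} ≡ 4 × 8 ≡ 1 mod 31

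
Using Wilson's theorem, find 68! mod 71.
(70)! = (68)! × (69) × (70) ≡ -1 (mod 71). So (68)! ≡ -1 × [(70)(69)]^(-1) ≡ 35 (mod 71)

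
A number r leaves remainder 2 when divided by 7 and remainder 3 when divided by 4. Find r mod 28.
M = 7 × 4 = 28. M₁ = 4, y₁ ≡ 2 mod 7. M₂ = 7, y₂ ≡ 3 mod 4. r = 2×4×2 + 3×7×3 ≡ 23 mod 28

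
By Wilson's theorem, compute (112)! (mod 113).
By Wilson's theorem, (112)! ≡ -1 ≡ 112 (mod 113)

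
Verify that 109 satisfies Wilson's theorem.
(108)! mod 109 = 108. Since this equals -1 (mod 109), Wilson confirms 109 is prime.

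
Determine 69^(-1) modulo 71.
Since 71 is prime, by Fermat 69^(-1) ≡ 69^{69} ≡ 35 mod 71. Verify: 69 × 35 = 2415 ≡ 1 mod 71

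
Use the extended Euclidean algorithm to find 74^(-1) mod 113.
Extended GCD: 74(-29) + 113(19) = 1. So 74^(-1) ≡ -29 ≡ 84 (mod 113). Verify: 74 × 84 = 6216 ≡ 1 (mod 113)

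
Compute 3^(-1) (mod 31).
Since 31 is prime, by Fermat 3^(-1) ≡ 3^{29} ≡ 21 (mod 31). Verify: 3 × 21 = 63 ≡ 1 (mod 31)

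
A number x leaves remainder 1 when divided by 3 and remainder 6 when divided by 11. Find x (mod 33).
M = 3 × 11 = 33. M₁ = 11, y₁ ≡ 2 (mod 3). M₂ = 3, y₂ ≡ 4 (mod 11). x = 1×11×2 + 6×3×4 ≡ 28 (mod 33)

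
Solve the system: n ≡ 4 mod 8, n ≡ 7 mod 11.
M = 8 × 11 = 88. M₁ = 11, y₁ ≡ 3 mod 8. M₂ = 8, y₂ ≡ 7 mod 11. n = 4×11×3 + 7×8×7 ≡ 84 mod 88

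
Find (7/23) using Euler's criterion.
(7/23) = 7^{11} mod 23 = -1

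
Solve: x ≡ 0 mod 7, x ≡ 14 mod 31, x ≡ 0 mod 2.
M = 7 × 31 × 2 = 434. M₁ = 62, y₁ ≡ 6 mod 7. M₂ = 14, y₂ ≡ 20 mod 31. M₃ = 217, y₃ ≡ 1 mod 2. x = 0×62×6 + 14×14×20 + 0×217×1 ≡ 14 mod 434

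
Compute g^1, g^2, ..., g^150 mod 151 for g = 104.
104^1, 104^2, ..., 104^{150} mod 151: [104, 95, 65, 116, 135, 148, 141, 17, 107, 105, 48, 9, 30, 100, 132, 138, 7, 124, 61, 2, 57, 39, 130, 81, 119, 145, 131, 34, 63, 59, 96, 18, 60, 49, 113, 125, 14, 97, 122, 4, 114, 78, 109, 11, 87, 139, 111, 68, 126, 118, 41, 36, 120, 98, 75, 99, 28, 43, 93, 8, 77, 5, 67, 22, 23, 127, 71, 136, 101, 85, 82, 72, 89, 45, 150, 47, 56, 86, 35, 16, 3, 10, 134, 44, 46, 103, 142, 121, 51, 19, 13, 144, 27, 90, 149, 94, 112, 21, 70, 32, 6, 20, 117, 88, 92, 55, 133, 91, 102, 38, 26, 137, 54, 29, 147, 37, 73, 42, 140, 64, 12, 40, 83, 25, 33, 110, 115, 31, 53, 76, 52, 123, 108, 58, 143, 74, 146, 84, 129, 128, 24, 80, 15, 50, 66, 69, 79, 62, 106, 1]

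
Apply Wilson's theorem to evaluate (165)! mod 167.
(166)! = (165)! × (166) ≡ -1 (mod 167). So (165)! ≡ -1 × (166)^(-1) ≡ (-1)×(-1) = 1 (mod 167)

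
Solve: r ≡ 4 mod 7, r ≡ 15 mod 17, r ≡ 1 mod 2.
M = 7 × 17 × 2 = 238. M₁ = 34, y₁ ≡ 6 mod 7. M₂ = 14, y₂ ≡ 11 mod 17. M₃ = 119, y₃ ≡ 1 mod 2. r = 4×34×6 + 15×14×11 + 1×119×1 ≡ 151 mod 238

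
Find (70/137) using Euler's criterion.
(70/137) = 70^{68} mod 137 = -1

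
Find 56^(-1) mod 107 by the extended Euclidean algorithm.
Extended GCD: 56(-21) + 107(11) = 1. So 56^(-1) ≡ -21 ≡ 86 mod 107. Verify: 56 × 86 = 4816 ≡ 1 mod 107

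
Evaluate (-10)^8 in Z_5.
By repeated squaring mod 5: (-10)^{1}≡0, (-10)^{2}≡0, (-10)^{4}≡0, (-10)^{8}≡0. So (-10)^{8} ≡ 0 mod 5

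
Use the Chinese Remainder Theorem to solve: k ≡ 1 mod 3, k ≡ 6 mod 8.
M = 3 × 8 = 24. M₁ = 8, y₁ ≡ 2 mod 3. M₂ = 3, y₂ ≡ 3 mod 8. k = 1×8×2 + 6×3×3 ≡ 22 mod 24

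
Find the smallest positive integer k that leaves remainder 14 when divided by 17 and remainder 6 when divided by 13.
M = 17 × 13 = 221. M₁ = 13, y₁ ≡ 4 mod 17. M₂ = 17, y₂ ≡ 10 mod 13. k = 14×13×4 + 6×17×10 ≡ 201 mod 221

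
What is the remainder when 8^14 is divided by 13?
Using Fermat: 8^{12} ≡ 1 mod 13. 14 ≡ 2 mod 12. So 8^{14} ≡ 8^{2} ≡ 12 mod 13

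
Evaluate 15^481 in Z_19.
Using Fermat: 15^{18} ≡ 1 (mod 19). 481 ≡ 13 (mod 18). So 15^{481} ≡ 15^{13} ≡ 10 (mod 19)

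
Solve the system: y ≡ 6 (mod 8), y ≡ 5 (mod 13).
M = 8 × 13 = 104. M₁ = 13, y₁ ≡ 5 (mod 8). M₂ = 8, y₂ ≡ 5 (mod 13). y = 6×13×5 + 5×8×5 ≡ 70 (mod 104)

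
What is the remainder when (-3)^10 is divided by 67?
By repeated squaring mod 67: (-3)^{1}≡64, (-3)^{2}≡9, (-3)^{4}≡14, (-3)^{8}≡62. Then (-3)^{10} = (-3)^{8+2} ≡ 62 × 9 ≡ 22 mod 67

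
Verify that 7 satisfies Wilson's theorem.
(6)! mod 7 = 6. Since this equals -1 mod 7, Wilson confirms 7 is prime.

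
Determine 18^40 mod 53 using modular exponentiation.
By repeated squaring mod 53: 18^{1}≡18, 18^{2}≡6, 18^{4}≡36, 18^{8}≡24, 18^{16}≡46, 18^{32}≡49. Then 18^{40} = 18^{32+8} ≡ 49 × 24 ≡ 10 mod 53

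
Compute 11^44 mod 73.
By repeated squaring (mod 73): 11^{1}≡11, 11^{2}≡48, 11^{4}≡41, 11^{8}≡2, 11^{16}≡4, 11^{32}≡16. Then 11^{44} = 11^{32+8+4} ≡ 16 × 2 × 41 ≡ 71 (mod 73)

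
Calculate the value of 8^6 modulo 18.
By repeated squaring (mod 18): 8^{1}≡8, 8^{2}≡10, 8^{4}≡10. Then 8^{6} = 8^{4+2} ≡ 10 × 10 ≡ 10 (mod 18)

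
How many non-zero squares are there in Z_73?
For prime 73, there are (p-1)/2 = (73-1)/2 = 36 quadratic residues (excluding 0).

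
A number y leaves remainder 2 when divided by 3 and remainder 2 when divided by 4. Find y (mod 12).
M = 3 × 4 = 12. M₁ = 4, y₁ ≡ 1 (mod 3). M₂ = 3, y₂ ≡ 3 (mod 4). y = 2×4×1 + 2×3×3 ≡ 2 (mod 12)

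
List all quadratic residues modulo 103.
Quadratic residues modulo 103: {1, 2, 4, 7, 8, 9, 13, 14, 15, 16, 17, 18, 19, 23, 25, 26, 28, 29, 30, 32, 33, 34, 36, 38, 41, 46, 49, 50, 52, 55, 56, 58, 59, 60, 61, 63, 64, 66, 68, 72, 76, 79, 81, 82, 83, 91, 92, 93, 97, 98, 100}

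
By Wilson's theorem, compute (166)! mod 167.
By Wilson's theorem, (166)! ≡ -1 ≡ 166 mod 167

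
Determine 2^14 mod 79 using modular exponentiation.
By repeated squaring mod 79: 2^{1}≡2, 2^{2}≡4, 2^{4}≡16, 2^{8}≡19. Then 2^{14} = 2^{8+4+2} ≡ 19 × 16 × 4 ≡ 31 mod 79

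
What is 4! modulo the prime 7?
(6)! = (4)! × (5) × (6) ≡ -1 (mod 7). So (4)! ≡ -1 × [(6)(5)]^(-1) ≡ 3 (mod 7)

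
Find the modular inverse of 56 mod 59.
Since 59 is prime, by Fermat 56^(-1) ≡ 56^{57} ≡ 39 mod 59. Verify: 56 × 39 = 2184 ≡ 1 mod 59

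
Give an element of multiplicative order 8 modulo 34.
9 has order 8 mod 34 since 9^{8} ≡ 1 mod 34 and no smaller power works.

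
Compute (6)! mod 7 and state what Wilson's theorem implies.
(6)! mod 7 = 6. Since this equals -1 mod 7, Wilson confirms 7 is prime.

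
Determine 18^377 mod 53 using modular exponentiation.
Using Fermat: 18^{52} ≡ 1 (mod 53). 377 ≡ 13 (mod 52). So 18^{377} ≡ 18^{13} ≡ 23 (mod 53)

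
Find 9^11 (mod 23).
By repeated squaring (mod 23): 9^{1}≡9, 9^{2}≡12, 9^{4}≡6, 9^{8}≡13. Then 9^{11} = 9^{8+2+1} ≡ 13 × 12 × 9 ≡ 1 (mod 23)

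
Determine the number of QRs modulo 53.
For prime 53, there are (p-1)/2 = (53-1)/2 = 26 quadratic residues (excluding 0).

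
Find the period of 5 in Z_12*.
Powers of 5 mod 12: 5^1≡5, 5^2≡1. So the order of 5 is 2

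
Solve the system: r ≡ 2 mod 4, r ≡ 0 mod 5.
M = 4 × 5 = 20. M₁ = 5, y₁ ≡ 1 mod 4. M₂ = 4, y₂ ≡ 4 mod 5. r = 2×5×1 + 0×4×4 ≡ 10 mod 20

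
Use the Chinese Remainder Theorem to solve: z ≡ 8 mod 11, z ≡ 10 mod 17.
M = 11 × 17 = 187. M₁ = 17, y₁ ≡ 2 mod 11. M₂ = 11, y₂ ≡ 14 mod 17. z = 8×17×2 + 10×11×14 ≡ 129 mod 187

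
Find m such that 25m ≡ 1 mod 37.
Since 37 is prime, by Fermat 25^(-1) ≡ 25^{35} ≡ 3 mod 37. Verify: 25 × 3 = 75 ≡ 1 mod 37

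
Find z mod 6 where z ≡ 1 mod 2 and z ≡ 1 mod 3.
M = 2 × 3 = 6. M₁ = 3, y₁ ≡ 1 mod 2. M₂ = 2, y₂ ≡ 2 mod 3. z = 1×3×1 + 1×2×2 ≡ 1 mod 6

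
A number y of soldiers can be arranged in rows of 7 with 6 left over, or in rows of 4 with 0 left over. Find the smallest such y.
M = 7 × 4 = 28. M₁ = 4, y₁ ≡ 2 (mod 7). M₂ = 7, y₂ ≡ 3 (mod 4). y = 6×4×2 + 0×7×3 ≡ 20 (mod 28)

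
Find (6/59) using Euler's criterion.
(6/59) = 6^{29} mod 59 = -1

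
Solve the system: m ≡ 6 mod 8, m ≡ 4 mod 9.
M = 8 × 9 = 72. M₁ = 9, y₁ ≡ 1 mod 8. M₂ = 8, y₂ ≡ 8 mod 9. m = 6×9×1 + 4×8×8 ≡ 22 mod 72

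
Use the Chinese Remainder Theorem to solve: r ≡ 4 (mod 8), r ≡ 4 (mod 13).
M = 8 × 13 = 104. M₁ = 13, y₁ ≡ 5 (mod 8). M₂ = 8, y₂ ≡ 5 (mod 13). r = 4×13×5 + 4×8×5 ≡ 4 (mod 104)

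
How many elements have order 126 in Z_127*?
Number of primitive roots mod 127 = φ(p-1) = φ(126) = 36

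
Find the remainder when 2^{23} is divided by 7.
By Fermat: 2^{6} ≡ 1 (mod 7). 23 = 3×6 + 5. So 2^{23} ≡ 2^{5} ≡ 4 (mod 7)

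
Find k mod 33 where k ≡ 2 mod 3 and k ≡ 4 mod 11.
M = 3 × 11 = 33. M₁ = 11, y₁ ≡ 2 mod 3. M₂ = 3, y₂ ≡ 4 mod 11. k = 2×11×2 + 4×3×4 ≡ 26 mod 33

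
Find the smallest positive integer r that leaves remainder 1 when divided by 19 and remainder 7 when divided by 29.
M = 19 × 29 = 551. M₁ = 29, y₁ ≡ 2 mod 19. M₂ = 19, y₂ ≡ 26 mod 29. r = 1×29×2 + 7×19×26 ≡ 210 mod 551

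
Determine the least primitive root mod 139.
g = 2. For each prime q|138: 2^{69}≡138, 2^{46}≡96, 2^{6}≡64, none ≡ 1, so ord_139(2) = 138 and 2 is a primitive root.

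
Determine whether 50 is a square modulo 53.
By Euler's criterion: 50^{26} ≡ 52 (mod 53). Since this equals -1 (≡ 52), 50 is not a QR.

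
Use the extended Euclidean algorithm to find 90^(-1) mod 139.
Extended GCD: 90(17) + 139(-11) = 1. So 90^(-1) ≡ 17 mod 139. Verify: 90 × 17 = 1530 ≡ 1 mod 139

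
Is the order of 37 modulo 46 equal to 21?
Powers of 37 mod 46: 37^1≡37, 37^2≡35, 37^3≡7, 37^4≡29, 37^5≡15, 37^6≡3, 37^7≡19, 37^8≡13, 37^9≡21, 37^10≡41, 37^11≡45, 37^12≡9, 37^13≡11, 37^14≡39, 37^15≡17, 37^16≡31, 37^17≡43, 37^18≡27, 37^19≡33, 37^20≡25, 37^21≡5, 37^22≡1. 37^21≡5≢1, so ord ≠ 21. No, the actual order is 22.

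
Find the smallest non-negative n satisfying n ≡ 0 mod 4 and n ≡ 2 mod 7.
M = 4 × 7 = 28. M₁ = 7, y₁ ≡ 3 mod 4. M₂ = 4, y₂ ≡ 2 mod 7. n = 0×7×3 + 2×4×2 ≡ 16 mod 28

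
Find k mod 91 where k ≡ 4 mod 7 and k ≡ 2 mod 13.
M = 7 × 13 = 91. M₁ = 13, y₁ ≡ 6 mod 7. M₂ = 7, y₂ ≡ 2 mod 13. k = 4×13×6 + 2×7×2 ≡ 67 mod 91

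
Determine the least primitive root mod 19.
g = 2. Powers: [2, 4, 8, 16, 13, 7, 14, 9, 18, 17, ...] generates all 18 non-zero residues.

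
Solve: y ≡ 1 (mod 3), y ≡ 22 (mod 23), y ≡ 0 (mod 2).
M = 3 × 23 × 2 = 138. M₁ = 46, y₁ ≡ 1 (mod 3). M₂ = 6, y₂ ≡ 4 (mod 23). M₃ = 69, y₃ ≡ 1 (mod 2). y = 1×46×1 + 22×6×4 + 0×69×1 ≡ 22 (mod 138)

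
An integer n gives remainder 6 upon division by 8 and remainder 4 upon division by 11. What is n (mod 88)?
M = 8 × 11 = 88. M₁ = 11, y₁ ≡ 3 (mod 8). M₂ = 8, y₂ ≡ 7 (mod 11). n = 6×11×3 + 4×8×7 ≡ 70 (mod 88)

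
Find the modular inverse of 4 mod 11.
Since 11 is prime, by Fermat 4^(-1) ≡ 4^{9} ≡ 3 (mod 11). Verify: 4 × 3 = 12 ≡ 1 (mod 11)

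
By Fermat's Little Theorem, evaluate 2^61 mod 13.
By Fermat: 2^{12} ≡ 1 (mod 13). 61 = 5×12 + 1. So 2^{61} ≡ 2^{1} ≡ 2 (mod 13)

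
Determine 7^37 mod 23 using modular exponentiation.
Using Fermat: 7^{22} ≡ 1 (mod 23). 37 ≡ 15 (mod 22). So 7^{37} ≡ 7^{15} ≡ 14 (mod 23)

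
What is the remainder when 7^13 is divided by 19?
By repeated squaring mod 19: 7^{1}≡7, 7^{2}≡11, 7^{4}≡7, 7^{8}≡11. Then 7^{13} = 7^{8+4+1} ≡ 11 × 7 × 7 ≡ 7 mod 19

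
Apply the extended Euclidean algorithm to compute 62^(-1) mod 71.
Extended GCD: 62(-8) + 71(7) = 1. So 62^(-1) ≡ -8 ≡ 63 (mod 71). Verify: 62 × 63 = 3906 ≡ 1 (mod 71)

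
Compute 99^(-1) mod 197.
Since 197 is prime, by Fermat 99^(-1) ≡ 99^{195} ≡ 2 mod 197. Verify: 99 × 2 = 198 ≡ 1 mod 197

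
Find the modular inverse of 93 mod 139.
Since 139 is prime, by Fermat 93^(-1) ≡ 93^{137} ≡ 3 mod 139. Verify: 93 × 3 = 279 ≡ 1 mod 139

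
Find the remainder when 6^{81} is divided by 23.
By Fermat: 6^{22} ≡ 1 (mod 23). 81 = 3×22 + 15. So 6^{81} ≡ 6^{15} ≡ 8 (mod 23)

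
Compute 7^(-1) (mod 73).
Since 73 is prime, by Fermat 7^(-1) ≡ 7^{71} ≡ 21 (mod 73). Verify: 7 × 21 = 147 ≡ 1 (mod 73)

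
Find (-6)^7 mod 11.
By repeated squaring mod 11: (-6)^{1}≡5, (-6)^{2}≡3, (-6)^{4}≡9. Then (-6)^{7} = (-6)^{4+2+1} ≡ 9 × 3 × 5 ≡ 3 mod 11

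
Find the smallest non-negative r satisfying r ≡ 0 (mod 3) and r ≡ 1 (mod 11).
M = 3 × 11 = 33. M₁ = 11, y₁ ≡ 2 (mod 3). M₂ = 3, y₂ ≡ 4 (mod 11). r = 0×11×2 + 1×3×4 ≡ 12 (mod 33)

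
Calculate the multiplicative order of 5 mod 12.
Powers of 5 mod 12: 5^1≡5, 5^2≡1. ord_12(5) = 2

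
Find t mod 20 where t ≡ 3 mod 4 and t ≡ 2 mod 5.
M = 4 × 5 = 20. M₁ = 5, y₁ ≡ 1 mod 4. M₂ = 4, y₂ ≡ 4 mod 5. t = 3×5×1 + 2×4×4 ≡ 7 mod 20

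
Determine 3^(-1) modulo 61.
Since 61 is prime, by Fermat 3^(-1) ≡ 3^{59} ≡ 41 (mod 61). Verify: 3 × 41 = 123 ≡ 1 (mod 61)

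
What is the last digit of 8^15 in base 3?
Using Fermat: 8^{2} ≡ 1 mod 3. 15 ≡ 1 mod 2. So 8^{15} ≡ 8^{1} ≡ 2 mod 3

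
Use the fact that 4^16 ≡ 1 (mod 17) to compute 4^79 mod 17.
By Fermat: 4^{16} ≡ 1 (mod 17). 79 = 4×16 + 15. So 4^{79} ≡ 4^{15} ≡ 13 (mod 17)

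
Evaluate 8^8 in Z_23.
By repeated squaring mod 23: 8^{1}≡8, 8^{2}≡18, 8^{4}≡2, 8^{8}≡4. So 8^{8} ≡ 4 mod 23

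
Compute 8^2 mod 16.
8^{2} = 64 ≡ 0 (mod 16)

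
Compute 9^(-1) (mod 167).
Since 167 is prime, by Fermat 9^(-1) ≡ 9^{165} ≡ 130 (mod 167). Verify: 9 × 130 = 1170 ≡ 1 (mod 167)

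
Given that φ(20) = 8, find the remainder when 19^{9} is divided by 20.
By Euler: 19^{8} ≡ 1 (mod 20) since gcd(19, 20) = 1. 9 = 1×8 + 1. So 19^{9} ≡ 19^{1} ≡ 19 (mod 20)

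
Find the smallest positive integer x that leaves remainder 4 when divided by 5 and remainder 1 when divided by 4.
M = 5 × 4 = 20. M₁ = 4, y₁ ≡ 4 mod 5. M₂ = 5, y₂ ≡ 1 mod 4. x = 4×4×4 + 1×5×1 ≡ 9 mod 20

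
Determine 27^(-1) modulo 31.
Since 31 is prime, by Fermat 27^(-1) ≡ 27^{29} ≡ 23 (mod 31). Verify: 27 × 23 = 621 ≡ 1 (mod 31)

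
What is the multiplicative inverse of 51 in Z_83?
Since 83 is prime, by Fermat 51^(-1) ≡ 51^{81} ≡ 70 (mod 83). Verify: 51 × 70 = 3570 ≡ 1 (mod 83)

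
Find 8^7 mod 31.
By repeated squaring mod 31: 8^{1}≡8, 8^{2}≡2, 8^{4}≡4. Then 8^{7} = 8^{4+2+1} ≡ 4 × 2 × 8 ≡ 2 mod 31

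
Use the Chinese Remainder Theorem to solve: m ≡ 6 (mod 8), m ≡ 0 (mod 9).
M = 8 × 9 = 72. M₁ = 9, y₁ ≡ 1 (mod 8). M₂ = 8, y₂ ≡ 8 (mod 9). m = 6×9×1 + 0×8×8 ≡ 54 (mod 72)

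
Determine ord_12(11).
Powers of 11 mod 12: 11^1≡11, 11^2≡1. So the order of 11 is 2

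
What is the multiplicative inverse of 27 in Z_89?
Since 89 is prime, by Fermat 27^(-1) ≡ 27^{87} ≡ 33 (mod 89). Verify: 27 × 33 = 891 ≡ 1 (mod 89)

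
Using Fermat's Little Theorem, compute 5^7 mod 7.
By Fermat: 5^{6} ≡ 1 (mod 7). So 5^{7} = 5^{6} · 5^{1} ≡ 5^{1} ≡ 5 (mod 7)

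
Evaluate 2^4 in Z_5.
2^{4} = 16 ≡ 1 (mod 5)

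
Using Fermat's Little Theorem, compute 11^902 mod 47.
By Fermat: 11^{46} ≡ 1 (mod 47). 902 ≡ 28 (mod 46). So 11^{902} ≡ 11^{28} ≡ 18 (mod 47)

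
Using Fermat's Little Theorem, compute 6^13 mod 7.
By Fermat: 6^{6} ≡ 1 mod 7. 13 = 2×6 + 1. So 6^{13} ≡ 6^{1} ≡ 6 mod 7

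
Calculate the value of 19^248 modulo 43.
Using Fermat: 19^{42} ≡ 1 mod 43. 248 ≡ 38 mod 42. So 19^{248} ≡ 19^{38} ≡ 25 mod 43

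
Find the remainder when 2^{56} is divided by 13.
By Fermat: 2^{12} ≡ 1 (mod 13). 56 = 4×12 + 8. So 2^{56} ≡ 2^{8} ≡ 9 (mod 13)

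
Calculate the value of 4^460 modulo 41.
Using Fermat: 4^{40} ≡ 1 (mod 41). 460 ≡ 20 (mod 40). So 4^{460} ≡ 4^{20} ≡ 1 (mod 41)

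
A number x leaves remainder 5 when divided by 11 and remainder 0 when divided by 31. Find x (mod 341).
M = 11 × 31 = 341. M₁ = 31, y₁ ≡ 5 (mod 11). M₂ = 11, y₂ ≡ 17 (mod 31). x = 5×31×5 + 0×11×17 ≡ 93 (mod 341)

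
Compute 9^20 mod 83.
By repeated squaring (mod 83): 9^{1}≡9, 9^{2}≡81, 9^{4}≡4, 9^{8}≡16, 9^{16}≡7. Then 9^{20} = 9^{16+4} ≡ 7 × 4 ≡ 28 (mod 83)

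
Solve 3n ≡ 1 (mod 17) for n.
Since 17 is prime, by Fermat 3^(-1) ≡ 3^{15} ≡ 6 (mod 17). Verify: 3 × 6 = 18 ≡ 1 (mod 17)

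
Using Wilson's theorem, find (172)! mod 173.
By Wilson's theorem, (172)! ≡ -1 ≡ 172 (mod 173)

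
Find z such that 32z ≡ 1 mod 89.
Since 89 is prime, by Fermat 32^(-1) ≡ 32^{87} ≡ 64 mod 89. Verify: 32 × 64 = 2048 ≡ 1 mod 89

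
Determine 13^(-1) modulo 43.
Since 43 is prime, by Fermat 13^(-1) ≡ 13^{41} ≡ 10 mod 43. Verify: 13 × 10 = 130 ≡ 1 mod 43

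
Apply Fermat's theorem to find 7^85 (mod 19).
By Fermat: 7^{18} ≡ 1 (mod 19). 85 = 4×18 + 13. So 7^{85} ≡ 7^{13} ≡ 7 (mod 19)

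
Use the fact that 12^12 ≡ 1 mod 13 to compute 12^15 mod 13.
By Fermat: 12^{12} ≡ 1 mod 13. So 12^{15} = 12^{12} · 12^{3} ≡ 12^{3} ≡ 12 mod 13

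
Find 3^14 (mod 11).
Using Fermat: 3^{10} ≡ 1 (mod 11). 14 ≡ 4 (mod 10). So 3^{14} ≡ 3^{4} ≡ 4 (mod 11)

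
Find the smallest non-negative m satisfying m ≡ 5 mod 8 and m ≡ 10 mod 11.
M = 8 × 11 = 88. M₁ = 11, y₁ ≡ 3 mod 8. M₂ = 8, y₂ ≡ 7 mod 11. m = 5×11×3 + 10×8×7 ≡ 21 mod 88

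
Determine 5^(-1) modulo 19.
Since 19 is prime, by Fermat 5^(-1) ≡ 5^{17} ≡ 4 (mod 19). Verify: 5 × 4 = 20 ≡ 1 (mod 19)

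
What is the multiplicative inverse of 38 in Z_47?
Since 47 is prime, by Fermat 38^(-1) ≡ 38^{45} ≡ 26 mod 47. Verify: 38 × 26 = 988 ≡ 1 mod 47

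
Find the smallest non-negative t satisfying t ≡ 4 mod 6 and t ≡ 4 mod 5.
M = 6 × 5 = 30. M₁ = 5, y₁ ≡ 5 mod 6. M₂ = 6, y₂ ≡ 1 mod 5. t = 4×5×5 + 4×6×1 ≡ 4 mod 30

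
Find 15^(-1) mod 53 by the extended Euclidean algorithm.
Extended GCD: 15(-7) + 53(2) = 1. So 15^(-1) ≡ -7 ≡ 46 mod 53. Verify: 15 × 46 = 690 ≡ 1 mod 53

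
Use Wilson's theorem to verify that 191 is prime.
(190)! mod 191 = 190. Since this equals -1 (mod 191), Wilson confirms 191 is prime.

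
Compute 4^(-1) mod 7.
Since 7 is prime, by Fermat 4^(-1) ≡ 4^{5} ≡ 2 mod 7. Verify: 4 × 2 = 8 ≡ 1 mod 7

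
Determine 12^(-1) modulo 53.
Since 53 is prime, by Fermat 12^(-1) ≡ 12^{51} ≡ 31 mod 53. Verify: 12 × 31 = 372 ≡ 1 mod 53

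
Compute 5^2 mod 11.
5^{2} = 25 ≡ 3 mod 11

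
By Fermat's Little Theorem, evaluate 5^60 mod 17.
By Fermat: 5^{16} ≡ 1 (mod 17). 60 = 3×16 + 12. So 5^{60} ≡ 5^{12} ≡ 4 (mod 17)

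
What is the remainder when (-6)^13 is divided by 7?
Using Fermat: (-6)^{6} ≡ 1 mod 7. 13 ≡ 1 mod 6. So (-6)^{13} ≡ (-6)^{1} ≡ 1 mod 7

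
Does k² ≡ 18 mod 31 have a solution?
By Euler's criterion: 18^{15} ≡ 1 mod 31. Since this equals 1, 18 is a QR.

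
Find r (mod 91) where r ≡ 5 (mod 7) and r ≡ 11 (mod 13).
M = 7 × 13 = 91. M₁ = 13, y₁ ≡ 6 (mod 7). M₂ = 7, y₂ ≡ 2 (mod 13). r = 5×13×6 + 11×7×2 ≡ 89 (mod 91)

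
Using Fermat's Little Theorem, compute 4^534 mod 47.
By Fermat: 4^{46} ≡ 1 (mod 47). 534 ≡ 28 (mod 46). So 4^{534} ≡ 4^{28} ≡ 37 (mod 47)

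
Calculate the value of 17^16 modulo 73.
By repeated squaring (mod 73): 17^{1}≡17, 17^{2}≡70, 17^{4}≡9, 17^{8}≡8, 17^{16}≡64. So 17^{16} ≡ 64 (mod 73)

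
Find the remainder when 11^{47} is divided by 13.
By Fermat: 11^{12} ≡ 1 (mod 13). 47 = 3×12 + 11. So 11^{47} ≡ 11^{11} ≡ 6 (mod 13)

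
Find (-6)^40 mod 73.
By repeated squaring mod 73: (-6)^{1}≡67, (-6)^{2}≡36, (-6)^{4}≡55, (-6)^{8}≡32, (-6)^{16}≡2, (-6)^{32}≡4. Then (-6)^{40} = (-6)^{32+8} ≡ 4 × 32 ≡ 55 mod 73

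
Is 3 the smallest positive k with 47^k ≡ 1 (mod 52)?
Powers of 47 mod 52: 47^1≡47, 47^2≡25, 47^3≡31, 47^4≡1. 47^3≡31≢1, so ord ≠ 3. No, the actual order is 4.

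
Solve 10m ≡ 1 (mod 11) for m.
Since 11 is prime, by Fermat 10^(-1) ≡ 10^{9} ≡ 10 (mod 11). Verify: 10 × 10 = 100 ≡ 1 (mod 11)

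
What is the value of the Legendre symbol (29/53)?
(29/53) = 29^{26} mod 53 = 1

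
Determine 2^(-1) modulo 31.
Since 31 is prime, by Fermat 2^(-1) ≡ 2^{29} ≡ 16 mod 31. Verify: 2 × 16 = 32 ≡ 1 mod 31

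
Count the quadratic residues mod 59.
For prime 59, there are (p-1)/2 = (59-1)/2 = 29 quadratic residues (excluding 0).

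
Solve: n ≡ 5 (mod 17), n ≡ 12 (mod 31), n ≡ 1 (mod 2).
M = 17 × 31 × 2 = 1054. M₁ = 62, y₁ ≡ 14 (mod 17). M₂ = 34, y₂ ≡ 21 (mod 31). M₃ = 527, y₃ ≡ 1 (mod 2). n = 5×62×14 + 12×34×21 + 1×527×1 ≡ 787 (mod 1054)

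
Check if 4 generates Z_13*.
4^{6} ≡ 1 (mod 13) and 6 < 12, so ord_13(4) = 6 ≠ 12 and 4 is not a primitive root.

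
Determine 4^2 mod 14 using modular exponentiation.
4^{2} = 16 ≡ 2 (mod 14)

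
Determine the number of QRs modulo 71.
For prime 71, there are (p-1)/2 = (71-1)/2 = 35 quadratic residues (excluding 0).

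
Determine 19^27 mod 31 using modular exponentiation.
By repeated squaring mod 31: 19^{1}≡19, 19^{2}≡20, 19^{4}≡28, 19^{8}≡9, 19^{16}≡19. Then 19^{27} = 19^{16+8+2+1} ≡ 19 × 9 × 20 × 19 ≡ 4 mod 31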